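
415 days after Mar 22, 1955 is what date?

May 10, 1956

Advancing 415 days from March 22, 1955.
March has 31 days, so 31 − 22 = 9 days remain after March 22, 1955; 415 − 9 = 406 left.
April 1955 has 30 days: 406 − 30 = 376 left.
May 1955 has 31 days: 376 − 31 = 345 left.
June 1955 has 30 days: 345 − 30 = 315 left.
July 1955 has 31 days: 315 − 31 = 284 left.
August 1955 has 31 days: 284 − 31 = 253 left.
September 1955 has 30 days: 253 − 30 = 223 left.
October 1955 has 31 days: 223 − 31 = 192 left.
November 1955 has 30 days: 192 − 30 = 162 left.
December 1955 has 31 days: 162 − 31 = 131 left.
January 1956 has 31 days: 131 − 31 = 100 left.
February 1956 has 29 days (1956 is a leap year): 100 − 29 = 71 left.
March 1956 has 31 days: 71 − 31 = 40 left.
April 1956 has 30 days: 40 − 30 = 10 left.
10 days into May 1956 → May 10, 1956.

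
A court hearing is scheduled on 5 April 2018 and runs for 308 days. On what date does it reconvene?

February 7, 2019

Adding 308 days from April 5, 2018.
April has 30 days, so 30 − 5 = 25 days remain after April 5, 2018; 308 − 25 = 283 left.
May 2018 has 31 days: 283 − 31 = 252 left.
June 2018 has 30 days: 252 − 30 = 222 left.
July 2018 has 31 days: 222 − 31 = 191 left.
August 2018 has 31 days: 191 − 31 = 160 left.
September 2018 has 30 days: 160 − 30 = 130 left.
October 2018 has 31 days: 130 − 31 = 99 left.
November 2018 has 30 days: 99 − 30 = 69 left.
December 2018 has 31 days: 69 − 31 = 38 left.
January 2019 has 31 days: 38 − 31 = 7 left.
7 days into February 2019 → February 7, 2019.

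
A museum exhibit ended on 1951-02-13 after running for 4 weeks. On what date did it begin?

Going back 4 weeks = 28 days from February 13, 1951.
Going back 13 days from February 13, 1951 reaches the end of the previous month; 28 − 13 = 15 left.
January 1951 has 31 days; 31 − 15 = 16 → January 16, 1951.

January 16, 1951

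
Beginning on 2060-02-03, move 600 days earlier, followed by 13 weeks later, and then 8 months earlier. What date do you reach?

January 12, 2058

Counting back 600 days from February 3, 2060:
Going back 3 days from February 3, 2060 reaches the end of the previous month; 600 − 3 = 597 left.
January 2060 has 31 days: 597 − 31 = 566 left.
December 2059 has 31 days: 566 − 31 = 535 left.
November 2059 has 30 days: 535 − 30 = 505 left.
October 2059 has 31 days: 505 − 31 = 474 left.
September 2059 has 30 days: 474 − 30 = 444 left.
August 2059 has 31 days: 444 − 31 = 413 left.
July 2059 has 31 days: 413 − 31 = 382 left.
June 2059 has 30 days: 382 − 30 = 352 left.
May 2059 has 31 days: 352 − 31 = 321 left.
April 2059 has 30 days: 321 − 30 = 291 left.
March 2059 has 31 days: 291 − 31 = 260 left.
February 2059 has 28 days (2059 is not a leap year): 260 − 28 = 232 left.
January 2059 has 31 days: 232 − 31 = 201 left.
December 2058 has 31 days: 201 − 31 = 170 left.
November 2058 has 30 days: 170 − 30 = 140 left.
October 2058 has 31 days: 140 − 31 = 109 left.
September 2058 has 30 days: 109 − 30 = 79 left.
August 2058 has 31 days: 79 − 31 = 48 left.
July 2058 has 31 days: 48 − 31 = 17 left.
June 2058 has 30 days; 30 − 17 = 13 → June 13, 2058.
Adding 13 weeks (= 91 days) from June 13, 2058:
June has 30 days, so 30 − 13 = 17 days remain after June 13, 2058; 91 − 17 = 74 left.
July 2058 has 31 days: 74 − 31 = 43 left.
August 2058 has 31 days: 43 − 31 = 12 left.
12 days into September 2058 → September 12, 2058.
Subtracting 8 months from September 12, 2058:
month 9 − 8 = 1 → January 2058.
Day 12 is valid in January, giving January 12, 2058.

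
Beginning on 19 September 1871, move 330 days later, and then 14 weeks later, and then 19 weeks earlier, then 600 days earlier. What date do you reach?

Counting forward 330 days from September 19, 1871:
September has 30 days, so 30 − 19 = 11 days remain after September 19, 1871; 330 − 11 = 319 left.
October 1871 has 31 days: 319 − 31 = 288 left.
November 1871 has 30 days: 288 − 30 = 258 left.
December 1871 has 31 days: 258 − 31 = 227 left.
January 1872 has 31 days: 227 − 31 = 196 left.
February 1872 has 29 days (1872 is a leap year): 196 − 29 = 167 left.
March 1872 has 31 days: 167 − 31 = 136 left.
April 1872 has 30 days: 136 − 30 = 106 left.
May 1872 has 31 days: 106 − 31 = 75 left.
June 1872 has 30 days: 75 − 30 = 45 left.
July 1872 has 31 days: 45 − 31 = 14 left.
14 days into August 1872 → August 14, 1872.
Advancing 14 weeks (= 98 days) from August 14, 1872:
August has 31 days, so 31 − 14 = 17 days remain after August 14, 1872; 98 − 17 = 81 left.
September 1872 has 30 days: 81 − 30 = 51 left.
October 1872 has 31 days: 51 − 31 = 20 left.
20 days into November 1872 → November 20, 1872.
Counting back 19 weeks (= 133 days) from November 20, 1872:
Going back 20 days from November 20, 1872 reaches the end of the previous month; 133 − 20 = 113 left.
October 1872 has 31 days: 113 − 31 = 82 left.
September 1872 has 30 days: 82 − 30 = 52 left.
August 1872 has 31 days: 52 − 31 = 21 left.
July 1872 has 31 days; 31 − 21 = 10 → July 10, 1872.
Subtracting 600 days from July 10, 1872:
Going back 10 days from July 10, 1872 reaches the end of the previous month; 600 − 10 = 590 left.
June 1872 has 30 days: 590 − 30 = 560 left.
May 1872 has 31 days: 560 − 31 = 529 left.
April 1872 has 30 days: 529 − 30 = 499 left.
March 1872 has 31 days: 499 − 31 = 468 left.
February 1872 has 29 days (1872 is a leap year): 468 − 29 = 439 left.
January 1872 has 31 days: 439 − 31 = 408 left.
December 1871 has 31 days: 408 − 31 = 377 left.
November 1871 has 30 days: 377 − 30 = 347 left.
October 1871 has 31 days: 347 − 31 = 316 left.
September 1871 has 30 days: 316 − 30 = 286 left.
August 1871 has 31 days: 286 − 31 = 255 left.
July 1871 has 31 days: 255 − 31 = 224 left.
June 1871 has 30 days: 224 − 30 = 194 left.
May 1871 has 31 days: 194 − 31 = 163 left.
April 1871 has 30 days: 163 − 30 = 133 left.
March 1871 has 31 days: 133 − 31 = 102 left.
February 1871 has 28 days (1871 is not a leap year): 102 − 28 = 74 left.
January 1871 has 31 days: 74 − 31 = 43 left.
December 1870 has 31 days: 43 − 31 = 12 left.
November 1870 has 30 days; 30 − 12 = 18 → November 18, 1870.

November 18, 1870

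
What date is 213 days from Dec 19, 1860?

July 20, 1861

Counting forward 213 days from December 19, 1860.
December has 31 days, so 31 − 19 = 12 days remain after December 19, 1860; 213 − 12 = 201 left.
January 1861 has 31 days: 201 − 31 = 170 left.
February 1861 has 28 days (1861 is not a leap year): 170 − 28 = 142 left.
March 1861 has 31 days: 142 − 31 = 111 left.
April 1861 has 30 days: 111 − 30 = 81 left.
May 1861 has 31 days: 81 − 31 = 50 left.
June 1861 has 30 days: 50 − 30 = 20 left.
20 days into July 1861 → July 20, 1861.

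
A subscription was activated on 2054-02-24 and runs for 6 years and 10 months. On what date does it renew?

Counting forward 6 years and 10 months from February 24, 2054.
+6 years → 2060; month 2 + 10 = 12 → December 2060.
Day 24 is valid in December, giving December 24, 2060.

December 24, 2060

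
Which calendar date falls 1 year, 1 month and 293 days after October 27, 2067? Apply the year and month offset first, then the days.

Adding 1 year, 1 month and 293 days from October 27, 2067: first the month/year part, then the days.
+1 year → 2068; month 10 + 1 = 11 → November 2068.
Day 27 is valid in November, giving November 27, 2068.
Now add 293 days from November 27, 2068.
November has 30 days, so 30 − 27 = 3 days remain after November 27, 2068; 293 − 3 = 290 left.
December 2068 has 31 days: 290 − 31 = 259 left.
January 2069 has 31 days: 259 − 31 = 228 left.
February 2069 has 28 days (2069 is not a leap year): 228 − 28 = 200 left.
March 2069 has 31 days: 200 − 31 = 169 left.
April 2069 has 30 days: 169 − 30 = 139 left.
May 2069 has 31 days: 139 − 31 = 108 left.
June 2069 has 30 days: 108 − 30 = 78 left.
July 2069 has 31 days: 78 − 31 = 47 left.
August 2069 has 31 days: 47 − 31 = 16 left.
16 days into September 2069 → September 16, 2069.

September 16, 2069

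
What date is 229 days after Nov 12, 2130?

June 29, 2131

Adding 229 days from November 12, 2130.
November has 30 days, so 30 − 12 = 18 days remain after November 12, 2130; 229 − 18 = 211 left.
December 2130 has 31 days: 211 − 31 = 180 left.
January 2131 has 31 days: 180 − 31 = 149 left.
February 2131 has 28 days (2131 is not a leap year): 149 − 28 = 121 left.
March 2131 has 31 days: 121 − 31 = 90 left.
April 2131 has 30 days: 90 − 30 = 60 left.
May 2131 has 31 days: 60 − 31 = 29 left.
29 days into June 2131 → June 29, 2131.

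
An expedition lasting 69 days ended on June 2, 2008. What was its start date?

Counting back 69 days from June 2, 2008.
Going back 2 days from June 2, 2008 reaches the end of the previous month; 69 − 2 = 67 left.
May 2008 has 31 days: 67 − 31 = 36 left.
April 2008 has 30 days: 36 − 30 = 6 left.
March 2008 has 31 days; 31 − 6 = 25 → March 25, 2008.

March 25, 2008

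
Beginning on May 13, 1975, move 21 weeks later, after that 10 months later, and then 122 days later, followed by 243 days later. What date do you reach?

August 7, 1977

Advancing 21 weeks (= 147 days) from May 13, 1975:
May has 31 days, so 31 − 13 = 18 days remain after May 13, 1975; 147 − 18 = 129 left.
June 1975 has 30 days: 129 − 30 = 99 left.
July 1975 has 31 days: 99 − 31 = 68 left.
August 1975 has 31 days: 68 − 31 = 37 left.
September 1975 has 30 days: 37 − 30 = 7 left.
7 days into October 1975 → October 7, 1975.
Counting forward 10 months from October 7, 1975:
month 10 + 10 = 20, which is month 8 of year 1976 → August 1976.
Day 7 is valid in August, giving August 7, 1976.
Advancing 122 days from August 7, 1976:
August has 31 days, so 31 − 7 = 24 days remain after August 7, 1976; 122 − 24 = 98 left.
September 1976 has 30 days: 98 − 30 = 68 left.
October 1976 has 31 days: 68 − 31 = 37 left.
November 1976 has 30 days: 37 − 30 = 7 left.
7 days into December 1976 → December 7, 1976.
Advancing 243 days from December 7, 1976:
December has 31 days, so 31 − 7 = 24 days remain after December 7, 1976; 243 − 24 = 219 left.
January 1977 has 31 days: 219 − 31 = 188 left.
February 1977 has 28 days (1977 is not a leap year): 188 − 28 = 160 left.
March 1977 has 31 days: 160 − 31 = 129 left.
April 1977 has 30 days: 129 − 30 = 99 left.
May 1977 has 31 days: 99 − 31 = 68 left.
June 1977 has 30 days: 68 − 30 = 38 left.
July 1977 has 31 days: 38 − 31 = 7 left.
7 days into August 1977 → August 7, 1977.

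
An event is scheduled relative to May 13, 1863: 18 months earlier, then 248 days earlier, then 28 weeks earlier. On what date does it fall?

August 26, 1860

Counting back 18 months from May 13, 1863:
month 5 − 18 = -13, which is month 11 of year 1861 → November 1861.
Day 13 is valid in November, giving November 13, 1861.
Going back 248 days from November 13, 1861:
Going back 13 days from November 13, 1861 reaches the end of the previous month; 248 − 13 = 235 left.
October 1861 has 31 days: 235 − 31 = 204 left.
September 1861 has 30 days: 204 − 30 = 174 left.
August 1861 has 31 days: 174 − 31 = 143 left.
July 1861 has 31 days: 143 − 31 = 112 left.
June 1861 has 30 days: 112 − 30 = 82 left.
May 1861 has 31 days: 82 − 31 = 51 left.
April 1861 has 30 days: 51 − 30 = 21 left.
March 1861 has 31 days; 31 − 21 = 10 → March 10, 1861.
Subtracting 28 weeks (= 196 days) from March 10, 1861:
Going back 10 days from March 10, 1861 reaches the end of the previous month; 196 − 10 = 186 left.
February 1861 has 28 days (1861 is not a leap year): 186 − 28 = 158 left.
January 1861 has 31 days: 158 − 31 = 127 left.
December 1860 has 31 days: 127 − 31 = 96 left.
November 1860 has 30 days: 96 − 30 = 66 left.
October 1860 has 31 days: 66 − 31 = 35 left.
September 1860 has 30 days: 35 − 30 = 5 left.
August 1860 has 31 days; 31 − 5 = 26 → August 26, 1860.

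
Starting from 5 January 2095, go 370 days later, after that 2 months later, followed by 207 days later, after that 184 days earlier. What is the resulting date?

Adding 370 days from January 5, 2095:
January has 31 days, so 31 − 5 = 26 days remain after January 5, 2095; 370 − 26 = 344 left.
February 2095 has 28 days (2095 is not a leap year): 344 − 28 = 316 left.
March 2095 has 31 days: 316 − 31 = 285 left.
April 2095 has 30 days: 285 − 30 = 255 left.
May 2095 has 31 days: 255 − 31 = 224 left.
June 2095 has 30 days: 224 − 30 = 194 left.
July 2095 has 31 days: 194 − 31 = 163 left.
August 2095 has 31 days: 163 − 31 = 132 left.
September 2095 has 30 days: 132 − 30 = 102 left.
October 2095 has 31 days: 102 − 31 = 71 left.
November 2095 has 30 days: 71 − 30 = 41 left.
December 2095 has 31 days: 41 − 31 = 10 left.
10 days into January 2096 → January 10, 2096.
Adding 2 months from January 10, 2096:
month 1 + 2 = 3 → March 2096.
Day 10 is valid in March, giving March 10, 2096.
Advancing 207 days from March 10, 2096:
March has 31 days, so 31 − 10 = 21 days remain after March 10, 2096; 207 − 21 = 186 left.
April 2096 has 30 days: 186 − 30 = 156 left.
May 2096 has 31 days: 156 − 31 = 125 left.
June 2096 has 30 days: 125 − 30 = 95 left.
July 2096 has 31 days: 95 − 31 = 64 left.
August 2096 has 31 days: 64 − 31 = 33 left.
September 2096 has 30 days: 33 − 30 = 3 left.
3 days into October 2096 → October 3, 2096.
Going back 184 days from October 3, 2096:
Going back 3 days from October 3, 2096 reaches the end of the previous month; 184 − 3 = 181 left.
September 2096 has 30 days: 181 − 30 = 151 left.
August 2096 has 31 days: 151 − 31 = 120 left.
July 2096 has 31 days: 120 − 31 = 89 left.
June 2096 has 30 days: 89 − 30 = 59 left.
May 2096 has 31 days: 59 − 31 = 28 left.
April 2096 has 30 days; 30 − 28 = 2 → April 2, 2096.

April 2, 2096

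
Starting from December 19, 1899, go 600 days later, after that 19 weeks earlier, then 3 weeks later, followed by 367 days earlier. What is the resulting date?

Counting forward 600 days from December 19, 1899:
December has 31 days, so 31 − 19 = 12 days remain after December 19, 1899; 600 − 12 = 588 left.
January 1900 has 31 days: 588 − 31 = 557 left.
February 1900 has 28 days (1900 is not a leap year (divisible by 100 but not 400)): 557 − 28 = 529 left.
March 1900 has 31 days: 529 − 31 = 498 left.
April 1900 has 30 days: 498 − 30 = 468 left.
May 1900 has 31 days: 468 − 31 = 437 left.
June 1900 has 30 days: 437 − 30 = 407 left.
July 1900 has 31 days: 407 − 31 = 376 left.
August 1900 has 31 days: 376 − 31 = 345 left.
September 1900 has 30 days: 345 − 30 = 315 left.
October 1900 has 31 days: 315 − 31 = 284 left.
November 1900 has 30 days: 284 − 30 = 254 left.
December 1900 has 31 days: 254 − 31 = 223 left.
January 1901 has 31 days: 223 − 31 = 192 left.
February 1901 has 28 days (1901 is not a leap year): 192 − 28 = 164 left.
March 1901 has 31 days: 164 − 31 = 133 left.
April 1901 has 30 days: 133 − 30 = 103 left.
May 1901 has 31 days: 103 − 31 = 72 left.
June 1901 has 30 days: 72 − 30 = 42 left.
July 1901 has 31 days: 42 − 31 = 11 left.
11 days into August 1901 → August 11, 1901.
Subtracting 19 weeks (= 133 days) from August 11, 1901:
Going back 11 days from August 11, 1901 reaches the end of the previous month; 133 − 11 = 122 left.
July 1901 has 31 days: 122 − 31 = 91 left.
June 1901 has 30 days: 91 − 30 = 61 left.
May 1901 has 31 days: 61 − 31 = 30 left.
April 1901 has 30 days: 30 − 30 = 0 left.
March 1901 has 31 days; 31 − 0 = 31 → March 31, 1901.
Adding 3 weeks (= 21 days) from March 31, 1901:
March has 31 days, so 31 − 31 = 0 days remain after March 31, 1901; 21 − 0 = 21 left.
21 days into April 1901 → April 21, 1901.
Counting back 367 days from April 21, 1901:
Going back 21 days from April 21, 1901 reaches the end of the previous month; 367 − 21 = 346 left.
March 1901 has 31 days: 346 − 31 = 315 left.
February 1901 has 28 days (1901 is not a leap year): 315 − 28 = 287 left.
January 1901 has 31 days: 287 − 31 = 256 left.
December 1900 has 31 days: 256 − 31 = 225 left.
November 1900 has 30 days: 225 − 30 = 195 left.
October 1900 has 31 days: 195 − 31 = 164 left.
September 1900 has 30 days: 164 − 30 = 134 left.
August 1900 has 31 days: 134 − 31 = 103 left.
July 1900 has 31 days: 103 − 31 = 72 left.
June 1900 has 30 days: 72 − 30 = 42 left.
May 1900 has 31 days: 42 − 31 = 11 left.
April 1900 has 30 days; 30 − 11 = 19 → April 19, 1900.

April 19, 1900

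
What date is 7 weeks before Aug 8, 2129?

Subtracting 7 weeks = 49 days from August 8, 2129.
Going back 8 days from August 8, 2129 reaches the end of the previous month; 49 − 8 = 41 left.
July 2129 has 31 days: 41 − 31 = 10 left.
June 2129 has 30 days; 30 − 10 = 20 → June 20, 2129.

June 20, 2129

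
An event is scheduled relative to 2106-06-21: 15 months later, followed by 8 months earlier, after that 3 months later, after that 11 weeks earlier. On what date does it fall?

Advancing 15 months from June 21, 2106:
month 6 + 15 = 21, which is month 9 of year 2107 → September 2107.
Day 21 is valid in September, giving September 21, 2107.
Subtracting 8 months from September 21, 2107:
month 9 − 8 = 1 → January 2107.
Day 21 is valid in January, giving January 21, 2107.
Counting forward 3 months from January 21, 2107:
month 1 + 3 = 4 → April 2107.
Day 21 is valid in April, giving April 21, 2107.
Counting back 11 weeks (= 77 days) from April 21, 2107:
Going back 21 days from April 21, 2107 reaches the end of the previous month; 77 − 21 = 56 left.
March 2107 has 31 days: 56 − 31 = 25 left.
February 2107 has 28 days; 28 − 25 = 3 → February 3, 2107.

February 3, 2107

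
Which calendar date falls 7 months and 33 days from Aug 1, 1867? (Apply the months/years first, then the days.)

April 3, 1868

Counting forward 7 months and 33 days from August 1, 1867: first the month/year part, then the days.
month 8 + 7 = 15, which is month 3 of year 1868 → March 1868.
Day 1 is valid in March, giving March 1, 1868.
Now add 33 days from March 1, 1868.
March has 31 days, so 31 − 1 = 30 days remain after March 1, 1868; 33 − 30 = 3 left.
3 days into April 1868 → April 3, 1868.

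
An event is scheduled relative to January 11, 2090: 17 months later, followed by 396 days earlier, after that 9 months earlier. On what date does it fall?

Adding 17 months from January 11, 2090:
month 1 + 17 = 18, which is month 6 of year 2091 → June 2091.
Day 11 is valid in June, giving June 11, 2091.
Counting back 396 days from June 11, 2091:
Going back 11 days from June 11, 2091 reaches the end of the previous month; 396 − 11 = 385 left.
May 2091 has 31 days: 385 − 31 = 354 left.
April 2091 has 30 days: 354 − 30 = 324 left.
March 2091 has 31 days: 324 − 31 = 293 left.
February 2091 has 28 days (2091 is not a leap year): 293 − 28 = 265 left.
January 2091 has 31 days: 265 − 31 = 234 left.
December 2090 has 31 days: 234 − 31 = 203 left.
November 2090 has 30 days: 203 − 30 = 173 left.
October 2090 has 31 days: 173 − 31 = 142 left.
September 2090 has 30 days: 142 − 30 = 112 left.
August 2090 has 31 days: 112 − 31 = 81 left.
July 2090 has 31 days: 81 − 31 = 50 left.
June 2090 has 30 days: 50 − 30 = 20 left.
May 2090 has 31 days; 31 − 20 = 11 → May 11, 2090.
Subtracting 9 months from May 11, 2090:
month 5 − 9 = -4, which is month 8 of year 2089 → August 2089.
Day 11 is valid in August, giving August 11, 2089.

August 11, 2089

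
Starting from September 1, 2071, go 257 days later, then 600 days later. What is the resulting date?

January 5, 2074

Advancing 257 days from September 1, 2071:
September has 30 days, so 30 − 1 = 29 days remain after September 1, 2071; 257 − 29 = 228 left.
October 2071 has 31 days: 228 − 31 = 197 left.
November 2071 has 30 days: 197 − 30 = 167 left.
December 2071 has 31 days: 167 − 31 = 136 left.
January 2072 has 31 days: 136 − 31 = 105 left.
February 2072 has 29 days (2072 is a leap year): 105 − 29 = 76 left.
March 2072 has 31 days: 76 − 31 = 45 left.
April 2072 has 30 days: 45 − 30 = 15 left.
15 days into May 2072 → May 15, 2072.
Adding 600 days from May 15, 2072:
May has 31 days, so 31 − 15 = 16 days remain after May 15, 2072; 600 − 16 = 584 left.
June 2072 has 30 days: 584 − 30 = 554 left.
July 2072 has 31 days: 554 − 31 = 523 left.
August 2072 has 31 days: 523 − 31 = 492 left.
September 2072 has 30 days: 492 − 30 = 462 left.
October 2072 has 31 days: 462 − 31 = 431 left.
November 2072 has 30 days: 431 − 30 = 401 left.
December 2072 has 31 days: 401 − 31 = 370 left.
January 2073 has 31 days: 370 − 31 = 339 left.
February 2073 has 28 days (2073 is not a leap year): 339 − 28 = 311 left.
March 2073 has 31 days: 311 − 31 = 280 left.
April 2073 has 30 days: 280 − 30 = 250 left.
May 2073 has 31 days: 250 − 31 = 219 left.
June 2073 has 30 days: 219 − 30 = 189 left.
July 2073 has 31 days: 189 − 31 = 158 left.
August 2073 has 31 days: 158 − 31 = 127 left.
September 2073 has 30 days: 127 − 30 = 97 left.
October 2073 has 31 days: 97 − 31 = 66 left.
November 2073 has 30 days: 66 − 30 = 36 left.
December 2073 has 31 days: 36 − 31 = 5 left.
5 days into January 2074 → January 5, 2074.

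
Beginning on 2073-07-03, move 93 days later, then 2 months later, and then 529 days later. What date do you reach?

May 17, 2075

Adding 93 days from July 3, 2073:
July has 31 days, so 31 − 3 = 28 days remain after July 3, 2073; 93 − 28 = 65 left.
August 2073 has 31 days: 65 − 31 = 34 left.
September 2073 has 30 days: 34 − 30 = 4 left.
4 days into October 2073 → October 4, 2073.
Counting forward 2 months from October 4, 2073:
month 10 + 2 = 12 → December 2073.
Day 4 is valid in December, giving December 4, 2073.
Adding 529 days from December 4, 2073:
December has 31 days, so 31 − 4 = 27 days remain after December 4, 2073; 529 − 27 = 502 left.
January 2074 has 31 days: 502 − 31 = 471 left.
February 2074 has 28 days (2074 is not a leap year): 471 − 28 = 443 left.
March 2074 has 31 days: 443 − 31 = 412 left.
April 2074 has 30 days: 412 − 30 = 382 left.
May 2074 has 31 days: 382 − 31 = 351 left.
June 2074 has 30 days: 351 − 30 = 321 left.
July 2074 has 31 days: 321 − 31 = 290 left.
August 2074 has 31 days: 290 − 31 = 259 left.
September 2074 has 30 days: 259 − 30 = 229 left.
October 2074 has 31 days: 229 − 31 = 198 left.
November 2074 has 30 days: 198 − 30 = 168 left.
December 2074 has 31 days: 168 − 31 = 137 left.
January 2075 has 31 days: 137 − 31 = 106 left.
February 2075 has 28 days (2075 is not a leap year): 106 − 28 = 78 left.
March 2075 has 31 days: 78 − 31 = 47 left.
April 2075 has 30 days: 47 − 30 = 17 left.
17 days into May 2075 → May 17, 2075.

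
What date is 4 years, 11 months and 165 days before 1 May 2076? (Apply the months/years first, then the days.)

December 18, 2070

Counting back 4 years, 11 months and 165 days from May 1, 2076: first the month/year part, then the days.
-4 years → 2072; month 5 − 11 = -6, which is month 6 of year 2071 → June 2071.
Day 1 is valid in June, giving June 1, 2071.
Now subtract 165 days from June 1, 2071.
Going back 1 day from June 1, 2071 reaches the end of the previous month; 165 − 1 = 164 left.
May 2071 has 31 days: 164 − 31 = 133 left.
April 2071 has 30 days: 133 − 30 = 103 left.
March 2071 has 31 days: 103 − 31 = 72 left.
February 2071 has 28 days (2071 is not a leap year): 72 − 28 = 44 left.
January 2071 has 31 days: 44 − 31 = 13 left.
December 2070 has 31 days; 31 − 13 = 18 → December 18, 2070.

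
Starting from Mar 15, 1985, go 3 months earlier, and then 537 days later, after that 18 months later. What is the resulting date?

Going back 3 months from March 15, 1985:
month 3 − 3 = 0, which is month 12 of year 1984 → December 1984.
Day 15 is valid in December, giving December 15, 1984.
Counting forward 537 days from December 15, 1984:
December has 31 days, so 31 − 15 = 16 days remain after December 15, 1984; 537 − 16 = 521 left.
January 1985 has 31 days: 521 − 31 = 490 left.
February 1985 has 28 days (1985 is not a leap year): 490 − 28 = 462 left.
March 1985 has 31 days: 462 − 31 = 431 left.
April 1985 has 30 days: 431 − 30 = 401 left.
May 1985 has 31 days: 401 − 31 = 370 left.
June 1985 has 30 days: 370 − 30 = 340 left.
July 1985 has 31 days: 340 − 31 = 309 left.
August 1985 has 31 days: 309 − 31 = 278 left.
September 1985 has 30 days: 278 − 30 = 248 left.
October 1985 has 31 days: 248 − 31 = 217 left.
November 1985 has 30 days: 217 − 30 = 187 left.
December 1985 has 31 days: 187 − 31 = 156 left.
January 1986 has 31 days: 156 − 31 = 125 left.
February 1986 has 28 days (1986 is not a leap year): 125 − 28 = 97 left.
March 1986 has 31 days: 97 − 31 = 66 left.
April 1986 has 30 days: 66 − 30 = 36 left.
May 1986 has 31 days: 36 − 31 = 5 left.
5 days into June 1986 → June 5, 1986.
Advancing 18 months from June 5, 1986:
month 6 + 18 = 24, which is month 12 of year 1987 → December 1987.
Day 5 is valid in December, giving December 5, 1987.

December 5, 1987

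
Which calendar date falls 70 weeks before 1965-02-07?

October 6, 1963

Counting back 70 weeks = 490 days from February 7, 1965.
Going back 7 days from February 7, 1965 reaches the end of the previous month; 490 − 7 = 483 left.
January 1965 has 31 days: 483 − 31 = 452 left.
December 1964 has 31 days: 452 − 31 = 421 left.
November 1964 has 30 days: 421 − 30 = 391 left.
October 1964 has 31 days: 391 − 31 = 360 left.
September 1964 has 30 days: 360 − 30 = 330 left.
August 1964 has 31 days: 330 − 31 = 299 left.
July 1964 has 31 days: 299 − 31 = 268 left.
June 1964 has 30 days: 268 − 30 = 238 left.
May 1964 has 31 days: 238 − 31 = 207 left.
April 1964 has 30 days: 207 − 30 = 177 left.
March 1964 has 31 days: 177 − 31 = 146 left.
February 1964 has 29 days (1964 is a leap year): 146 − 29 = 117 left.
January 1964 has 31 days: 117 − 31 = 86 left.
December 1963 has 31 days: 86 − 31 = 55 left.
November 1963 has 30 days: 55 − 30 = 25 left.
October 1963 has 31 days; 31 − 25 = 6 → October 6, 1963.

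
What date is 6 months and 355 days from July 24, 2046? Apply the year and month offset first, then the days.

Counting forward 6 months and 355 days from July 24, 2046: first the month/year part, then the days.
month 7 + 6 = 13, which is month 1 of year 2047 → January 2047.
Day 24 is valid in January, giving January 24, 2047.
Now add 355 days from January 24, 2047.
January has 31 days, so 31 − 24 = 7 days remain after January 24, 2047; 355 − 7 = 348 left.
February 2047 has 28 days (2047 is not a leap year): 348 − 28 = 320 left.
March 2047 has 31 days: 320 − 31 = 289 left.
April 2047 has 30 days: 289 − 30 = 259 left.
May 2047 has 31 days: 259 − 31 = 228 left.
June 2047 has 30 days: 228 − 30 = 198 left.
July 2047 has 31 days: 198 − 31 = 167 left.
August 2047 has 31 days: 167 − 31 = 136 left.
September 2047 has 30 days: 136 − 30 = 106 left.
October 2047 has 31 days: 106 − 31 = 75 left.
November 2047 has 30 days: 75 − 30 = 45 left.
December 2047 has 31 days: 45 − 31 = 14 left.
14 days into January 2048 → January 14, 2048.

January 14, 2048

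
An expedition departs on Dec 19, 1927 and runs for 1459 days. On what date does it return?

December 17, 1931

Counting forward 1459 days from December 19, 1927.
December has 31 days, so 31 − 19 = 12 days remain after December 19, 1927; 1459 − 12 = 1447 left.
January 1928 has 31 days: 1447 − 31 = 1416 left.
February 1928 has 29 days (1928 is a leap year): 1416 − 29 = 1387 left.
March 1928 has 31 days: 1387 − 31 = 1356 left.
April 1928 has 30 days: 1356 − 30 = 1326 left.
May 1928 has 31 days: 1326 − 31 = 1295 left.
June 1928 has 30 days: 1295 − 30 = 1265 left.
July 1928 has 31 days: 1265 − 31 = 1234 left.
August 1928 has 31 days: 1234 − 31 = 1203 left.
September 1928 has 30 days: 1203 − 30 = 1173 left.
October 1928 has 31 days: 1173 − 31 = 1142 left.
November 1928 has 30 days: 1142 − 30 = 1112 left.
December 1928 has 31 days: 1112 − 31 = 1081 left.
January 1929 has 31 days: 1081 − 31 = 1050 left.
February 1929 has 28 days (1929 is not a leap year): 1050 − 28 = 1022 left.
March 1929 has 31 days: 1022 − 31 = 991 left.
April 1929 has 30 days: 991 − 30 = 961 left.
May 1929 has 31 days: 961 − 31 = 930 left.
June 1929 has 30 days: 930 − 30 = 900 left.
July 1929 has 31 days: 900 − 31 = 869 left.
August 1929 has 31 days: 869 − 31 = 838 left.
September 1929 has 30 days: 838 − 30 = 808 left.
October 1929 has 31 days: 808 − 31 = 777 left.
November 1929 has 30 days: 777 − 30 = 747 left.
December 1929 has 31 days: 747 − 31 = 716 left.
January 1930 has 31 days: 716 − 31 = 685 left.
February 1930 has 28 days (1930 is not a leap year): 685 − 28 = 657 left.
March 1930 has 31 days: 657 − 31 = 626 left.
April 1930 has 30 days: 626 − 30 = 596 left.
May 1930 has 31 days: 596 − 31 = 565 left.
June 1930 has 30 days: 565 − 30 = 535 left.
July 1930 has 31 days: 535 − 31 = 504 left.
August 1930 has 31 days: 504 − 31 = 473 left.
September 1930 has 30 days: 473 − 30 = 443 left.
October 1930 has 31 days: 443 − 31 = 412 left.
November 1930 has 30 days: 412 − 30 = 382 left.
December 1930 has 31 days: 382 − 31 = 351 left.
January 1931 has 31 days: 351 − 31 = 320 left.
February 1931 has 28 days (1931 is not a leap year): 320 − 28 = 292 left.
March 1931 has 31 days: 292 − 31 = 261 left.
April 1931 has 30 days: 261 − 30 = 231 left.
May 1931 has 31 days: 231 − 31 = 200 left.
June 1931 has 30 days: 200 − 30 = 170 left.
July 1931 has 31 days: 170 − 31 = 139 left.
August 1931 has 31 days: 139 − 31 = 108 left.
September 1931 has 30 days: 108 − 30 = 78 left.
October 1931 has 31 days: 78 − 31 = 47 left.
November 1931 has 30 days: 47 − 30 = 17 left.
17 days into December 1931 → December 17, 1931.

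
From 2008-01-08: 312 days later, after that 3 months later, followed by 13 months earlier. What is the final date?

January 15, 2008

Counting forward 312 days from January 8, 2008:
January has 31 days, so 31 − 8 = 23 days remain after January 8, 2008; 312 − 23 = 289 left.
February 2008 has 29 days (2008 is a leap year): 289 − 29 = 260 left.
March 2008 has 31 days: 260 − 31 = 229 left.
April 2008 has 30 days: 229 − 30 = 199 left.
May 2008 has 31 days: 199 − 31 = 168 left.
June 2008 has 30 days: 168 − 30 = 138 left.
July 2008 has 31 days: 138 − 31 = 107 left.
August 2008 has 31 days: 107 − 31 = 76 left.
September 2008 has 30 days: 76 − 30 = 46 left.
October 2008 has 31 days: 46 − 31 = 15 left.
15 days into November 2008 → November 15, 2008.
Counting forward 3 months from November 15, 2008:
month 11 + 3 = 14, which is month 2 of year 2009 → February 2009.
Day 15 is valid in February, giving February 15, 2009.
Counting back 13 months from February 15, 2009:
month 2 − 13 = -11, which is month 1 of year 2008 → January 2008.
Day 15 is valid in January, giving January 15, 2008.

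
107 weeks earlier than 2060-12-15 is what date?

Going back 107 weeks = 749 days from December 15, 2060.
Going back 15 days from December 15, 2060 reaches the end of the previous month; 749 − 15 = 734 left.
November 2060 has 30 days: 734 − 30 = 704 left.
October 2060 has 31 days: 704 − 31 = 673 left.
September 2060 has 30 days: 673 − 30 = 643 left.
August 2060 has 31 days: 643 − 31 = 612 left.
July 2060 has 31 days: 612 − 31 = 581 left.
June 2060 has 30 days: 581 − 30 = 551 left.
May 2060 has 31 days: 551 − 31 = 520 left.
April 2060 has 30 days: 520 − 30 = 490 left.
March 2060 has 31 days: 490 − 31 = 459 left.
February 2060 has 29 days (2060 is a leap year): 459 − 29 = 430 left.
January 2060 has 31 days: 430 − 31 = 399 left.
December 2059 has 31 days: 399 − 31 = 368 left.
November 2059 has 30 days: 368 − 30 = 338 left.
October 2059 has 31 days: 338 − 31 = 307 left.
September 2059 has 30 days: 307 − 30 = 277 left.
August 2059 has 31 days: 277 − 31 = 246 left.
July 2059 has 31 days: 246 − 31 = 215 left.
June 2059 has 30 days: 215 − 30 = 185 left.
May 2059 has 31 days: 185 − 31 = 154 left.
April 2059 has 30 days: 154 − 30 = 124 left.
March 2059 has 31 days: 124 − 31 = 93 left.
February 2059 has 28 days (2059 is not a leap year): 93 − 28 = 65 left.
January 2059 has 31 days: 65 − 31 = 34 left.
December 2058 has 31 days: 34 − 31 = 3 left.
November 2058 has 30 days; 30 − 3 = 27 → November 27, 2058.

November 27, 2058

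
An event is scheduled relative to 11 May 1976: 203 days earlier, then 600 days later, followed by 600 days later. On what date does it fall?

Going back 203 days from May 11, 1976:
Going back 11 days from May 11, 1976 reaches the end of the previous month; 203 − 11 = 192 left.
April 1976 has 30 days: 192 − 30 = 162 left.
March 1976 has 31 days: 162 − 31 = 131 left.
February 1976 has 29 days (1976 is a leap year): 131 − 29 = 102 left.
January 1976 has 31 days: 102 − 31 = 71 left.
December 1975 has 31 days: 71 − 31 = 40 left.
November 1975 has 30 days: 40 − 30 = 10 left.
October 1975 has 31 days; 31 − 10 = 21 → October 21, 1975.
Counting forward 600 days from October 21, 1975:
October has 31 days, so 31 − 21 = 10 days remain after October 21, 1975; 600 − 10 = 590 left.
November 1975 has 30 days: 590 − 30 = 560 left.
December 1975 has 31 days: 560 − 31 = 529 left.
January 1976 has 31 days: 529 − 31 = 498 left.
February 1976 has 29 days (1976 is a leap year): 498 − 29 = 469 left.
March 1976 has 31 days: 469 − 31 = 438 left.
April 1976 has 30 days: 438 − 30 = 408 left.
May 1976 has 31 days: 408 − 31 = 377 left.
June 1976 has 30 days: 377 − 30 = 347 left.
July 1976 has 31 days: 347 − 31 = 316 left.
August 1976 has 31 days: 316 − 31 = 285 left.
September 1976 has 30 days: 285 − 30 = 255 left.
October 1976 has 31 days: 255 − 31 = 224 left.
November 1976 has 30 days: 224 − 30 = 194 left.
December 1976 has 31 days: 194 − 31 = 163 left.
January 1977 has 31 days: 163 − 31 = 132 left.
February 1977 has 28 days (1977 is not a leap year): 132 − 28 = 104 left.
March 1977 has 31 days: 104 − 31 = 73 left.
April 1977 has 30 days: 73 − 30 = 43 left.
May 1977 has 31 days: 43 − 31 = 12 left.
12 days into June 1977 → June 12, 1977.
Counting forward 600 days from June 12, 1977:
June has 30 days, so 30 − 12 = 18 days remain after June 12, 1977; 600 − 18 = 582 left.
July 1977 has 31 days: 582 − 31 = 551 left.
August 1977 has 31 days: 551 − 31 = 520 left.
September 1977 has 30 days: 520 − 30 = 490 left.
October 1977 has 31 days: 490 − 31 = 459 left.
November 1977 has 30 days: 459 − 30 = 429 left.
December 1977 has 31 days: 429 − 31 = 398 left.
January 1978 has 31 days: 398 − 31 = 367 left.
February 1978 has 28 days (1978 is not a leap year): 367 − 28 = 339 left.
March 1978 has 31 days: 339 − 31 = 308 left.
April 1978 has 30 days: 308 − 30 = 278 left.
May 1978 has 31 days: 278 − 31 = 247 left.
June 1978 has 30 days: 247 − 30 = 217 left.
July 1978 has 31 days: 217 − 31 = 186 left.
August 1978 has 31 days: 186 − 31 = 155 left.
September 1978 has 30 days: 155 − 30 = 125 left.
October 1978 has 31 days: 125 − 31 = 94 left.
November 1978 has 30 days: 94 − 30 = 64 left.
December 1978 has 31 days: 64 − 31 = 33 left.
January 1979 has 31 days: 33 − 31 = 2 left.
2 days into February 1979 → February 2, 1979.

February 2, 1979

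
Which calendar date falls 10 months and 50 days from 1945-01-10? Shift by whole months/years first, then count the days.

December 30, 1945

Counting forward 10 months and 50 days from January 10, 1945: first the month/year part, then the days.
month 1 + 10 = 11 → November 1945.
Day 10 is valid in November, giving November 10, 1945.
Now add 50 days from November 10, 1945.
November has 30 days, so 30 − 10 = 20 days remain after November 10, 1945; 50 − 20 = 30 left.
30 days into December 1945 → December 30, 1945.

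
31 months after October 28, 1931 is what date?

Advancing 31 months from October 28, 1931.
month 10 + 31 = 41, which is month 5 of year 1934 → May 1934.
Day 28 is valid in May, giving May 28, 1934.

May 28, 1934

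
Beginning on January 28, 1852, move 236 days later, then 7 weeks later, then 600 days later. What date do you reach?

Adding 236 days from January 28, 1852:
January has 31 days, so 31 − 28 = 3 days remain after January 28, 1852; 236 − 3 = 233 left.
February 1852 has 29 days (1852 is a leap year): 233 − 29 = 204 left.
March 1852 has 31 days: 204 − 31 = 173 left.
April 1852 has 30 days: 173 − 30 = 143 left.
May 1852 has 31 days: 143 − 31 = 112 left.
June 1852 has 30 days: 112 − 30 = 82 left.
July 1852 has 31 days: 82 − 31 = 51 left.
August 1852 has 31 days: 51 − 31 = 20 left.
20 days into September 1852 → September 20, 1852.
Adding 7 weeks (= 49 days) from September 20, 1852:
September has 30 days, so 30 − 20 = 10 days remain after September 20, 1852; 49 − 10 = 39 left.
October 1852 has 31 days: 39 − 31 = 8 left.
8 days into November 1852 → November 8, 1852.
Adding 600 days from November 8, 1852:
November has 30 days, so 30 − 8 = 22 days remain after November 8, 1852; 600 − 22 = 578 left.
December 1852 has 31 days: 578 − 31 = 547 left.
January 1853 has 31 days: 547 − 31 = 516 left.
February 1853 has 28 days (1853 is not a leap year): 516 − 28 = 488 left.
March 1853 has 31 days: 488 − 31 = 457 left.
April 1853 has 30 days: 457 − 30 = 427 left.
May 1853 has 31 days: 427 − 31 = 396 left.
June 1853 has 30 days: 396 − 30 = 366 left.
July 1853 has 31 days: 366 − 31 = 335 left.
August 1853 has 31 days: 335 − 31 = 304 left.
September 1853 has 30 days: 304 − 30 = 274 left.
October 1853 has 31 days: 274 − 31 = 243 left.
November 1853 has 30 days: 243 − 30 = 213 left.
December 1853 has 31 days: 213 − 31 = 182 left.
January 1854 has 31 days: 182 − 31 = 151 left.
February 1854 has 28 days (1854 is not a leap year): 151 − 28 = 123 left.
March 1854 has 31 days: 123 − 31 = 92 left.
April 1854 has 30 days: 92 − 30 = 62 left.
May 1854 has 31 days: 62 − 31 = 31 left.
June 1854 has 30 days: 31 − 30 = 1 left.
1 day into July 1854 → July 1, 1854.

July 1, 1854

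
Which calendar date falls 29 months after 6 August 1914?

January 6, 1917

Advancing 29 months from August 6, 1914.
month 8 + 29 = 37, which is month 1 of year 1917 → January 1917.
Day 6 is valid in January, giving January 6, 1917.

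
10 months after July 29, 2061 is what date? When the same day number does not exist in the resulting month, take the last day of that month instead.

Advancing 10 months from July 29, 2061.
month 7 + 10 = 17, which is month 5 of year 2062 → May 2062.
Day 29 is valid in May, giving May 29, 2062.

May 29, 2062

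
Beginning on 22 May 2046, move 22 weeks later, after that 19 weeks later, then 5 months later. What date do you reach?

August 5, 2047

Counting forward 22 weeks (= 154 days) from May 22, 2046:
May has 31 days, so 31 − 22 = 9 days remain after May 22, 2046; 154 − 9 = 145 left.
June 2046 has 30 days: 145 − 30 = 115 left.
July 2046 has 31 days: 115 − 31 = 84 left.
August 2046 has 31 days: 84 − 31 = 53 left.
September 2046 has 30 days: 53 − 30 = 23 left.
23 days into October 2046 → October 23, 2046.
Counting forward 19 weeks (= 133 days) from October 23, 2046:
October has 31 days, so 31 − 23 = 8 days remain after October 23, 2046; 133 − 8 = 125 left.
November 2046 has 30 days: 125 − 30 = 95 left.
December 2046 has 31 days: 95 − 31 = 64 left.
January 2047 has 31 days: 64 − 31 = 33 left.
February 2047 has 28 days (2047 is not a leap year): 33 − 28 = 5 left.
5 days into March 2047 → March 5, 2047.
Counting forward 5 months from March 5, 2047:
month 3 + 5 = 8 → August 2047.
Day 5 is valid in August, giving August 5, 2047.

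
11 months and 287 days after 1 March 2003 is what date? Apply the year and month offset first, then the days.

Advancing 11 months and 287 days from March 1, 2003: first the month/year part, then the days.
month 3 + 11 = 14, which is month 2 of year 2004 → February 2004.
Day 1 is valid in February, giving February 1, 2004.
Now add 287 days from February 1, 2004.
February has 29 days, so 29 − 1 = 28 days remain after February 1, 2004; 287 − 28 = 259 left.
March 2004 has 31 days: 259 − 31 = 228 left.
April 2004 has 30 days: 228 − 30 = 198 left.
May 2004 has 31 days: 198 − 31 = 167 left.
June 2004 has 30 days: 167 − 30 = 137 left.
July 2004 has 31 days: 137 − 31 = 106 left.
August 2004 has 31 days: 106 − 31 = 75 left.
September 2004 has 30 days: 75 − 30 = 45 left.
October 2004 has 31 days: 45 − 31 = 14 left.
14 days into November 2004 → November 14, 2004.

November 14, 2004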